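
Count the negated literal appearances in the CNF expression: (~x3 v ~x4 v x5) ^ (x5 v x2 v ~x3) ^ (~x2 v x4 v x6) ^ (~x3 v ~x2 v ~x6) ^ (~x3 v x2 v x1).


Scan each clause for negated literals.
Clause 1: 2 negative; Clause 2: 1 negative; Clause 3: 1 negative; Clause 4: 3 negative; Clause 5: 1 negative.
Total negative literal occurrences = 8.

8


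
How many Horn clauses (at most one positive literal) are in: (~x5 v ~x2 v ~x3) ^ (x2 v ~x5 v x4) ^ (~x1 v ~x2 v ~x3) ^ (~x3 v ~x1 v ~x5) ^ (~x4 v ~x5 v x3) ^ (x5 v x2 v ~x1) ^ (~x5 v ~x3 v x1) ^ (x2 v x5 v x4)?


A Horn clause has at most one positive literal.
Clause 1: 0 positive lit(s) -> Horn
Clause 2: 2 positive lit(s) -> not Horn
Clause 3: 0 positive lit(s) -> Horn
Clause 4: 0 positive lit(s) -> Horn
Clause 5: 1 positive lit(s) -> Horn
Clause 6: 2 positive lit(s) -> not Horn
Clause 7: 1 positive lit(s) -> Horn
Clause 8: 3 positive lit(s) -> not Horn
Total Horn clauses = 5.

5


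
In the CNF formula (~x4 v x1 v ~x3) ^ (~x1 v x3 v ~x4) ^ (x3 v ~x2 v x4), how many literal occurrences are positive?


Scan each clause for unnegated literals.
Clause 1: 1 positive; Clause 2: 1 positive; Clause 3: 2 positive.
Total positive literal occurrences = 4.

4


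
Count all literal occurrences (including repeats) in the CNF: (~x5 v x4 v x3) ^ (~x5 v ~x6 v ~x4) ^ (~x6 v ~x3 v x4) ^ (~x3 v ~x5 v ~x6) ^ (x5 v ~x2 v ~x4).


Clause lengths: 3, 3, 3, 3, 3.
Sum = 3 + 3 + 3 + 3 + 3 = 15.

15


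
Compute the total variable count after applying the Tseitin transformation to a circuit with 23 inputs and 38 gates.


The Tseitin transformation introduces one auxiliary variable per gate.
Total variables = inputs + gates = 23 + 38 = 61.

61


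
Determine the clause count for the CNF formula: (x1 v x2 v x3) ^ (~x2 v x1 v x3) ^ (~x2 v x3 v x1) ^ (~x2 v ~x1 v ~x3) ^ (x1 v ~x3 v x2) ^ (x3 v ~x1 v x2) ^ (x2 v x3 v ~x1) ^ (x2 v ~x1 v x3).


Each group enclosed in parentheses joined by ^ is one clause.
Counting the conjuncts: 8 clauses.

8


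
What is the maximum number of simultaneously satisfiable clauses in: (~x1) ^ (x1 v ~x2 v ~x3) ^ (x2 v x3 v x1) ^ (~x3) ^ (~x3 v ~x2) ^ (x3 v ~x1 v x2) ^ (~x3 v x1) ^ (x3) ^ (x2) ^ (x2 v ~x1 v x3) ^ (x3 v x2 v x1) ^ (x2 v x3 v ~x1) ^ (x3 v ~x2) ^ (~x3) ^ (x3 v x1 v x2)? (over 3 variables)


Enumerate all 8 truth assignments.
For each, count how many of the 15 clauses are satisfied.
The formula is not fully satisfiable, so the maximum is below 15.
Maximum simultaneously satisfiable clauses = 13.

13


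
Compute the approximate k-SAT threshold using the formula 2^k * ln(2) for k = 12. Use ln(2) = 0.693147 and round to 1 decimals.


Using the asymptotic formula: threshold ~ 2^k * ln(2).
2^12 = 4096.
4096 * 0.693147 = 2839.1.

2839.1


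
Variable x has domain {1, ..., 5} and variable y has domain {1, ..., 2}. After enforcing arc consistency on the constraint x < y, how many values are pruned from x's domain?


For the constraint x < y, x needs a supporting value in y's domain.
x can be at most 1 (one less than y's maximum).
Valid x values from domain: 1 out of 5.
Pruned = 5 - 1 = 4.

4


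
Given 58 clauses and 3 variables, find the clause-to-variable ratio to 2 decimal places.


Clause-to-variable ratio = clauses / variables.
58 / 3 = 19.33.

19.33


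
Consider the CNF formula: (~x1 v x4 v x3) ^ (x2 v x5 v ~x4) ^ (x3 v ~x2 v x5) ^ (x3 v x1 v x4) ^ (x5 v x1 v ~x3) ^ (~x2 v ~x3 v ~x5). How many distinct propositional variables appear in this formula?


Identify each distinct variable in the formula.
Variables found: x1, x2, x3, x4, x5.
Total distinct variables = 5.

5


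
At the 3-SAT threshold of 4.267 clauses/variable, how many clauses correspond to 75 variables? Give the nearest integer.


The 3-SAT phase transition occurs at approximately 4.267 clauses per variable.
m = 4.267 * 75 = 320.025.
Rounded to nearest integer: 320.

320


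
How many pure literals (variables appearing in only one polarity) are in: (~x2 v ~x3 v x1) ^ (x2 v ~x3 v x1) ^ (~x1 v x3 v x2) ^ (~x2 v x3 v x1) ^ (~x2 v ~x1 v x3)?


A pure literal appears in only one polarity across all clauses.
No pure literals found.
Count = 0.

0


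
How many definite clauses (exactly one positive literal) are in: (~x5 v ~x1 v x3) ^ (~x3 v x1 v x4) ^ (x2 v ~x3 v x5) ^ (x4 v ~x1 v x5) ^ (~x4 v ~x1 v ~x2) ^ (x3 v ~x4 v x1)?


A definite clause has exactly one positive literal.
Clause 1: 1 positive -> definite
Clause 2: 2 positive -> not definite
Clause 3: 2 positive -> not definite
Clause 4: 2 positive -> not definite
Clause 5: 0 positive -> not definite
Clause 6: 2 positive -> not definite
Definite clause count = 1.

1


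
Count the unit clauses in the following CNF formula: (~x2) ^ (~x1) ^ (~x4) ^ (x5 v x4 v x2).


A unit clause contains exactly one literal.
Unit clauses found: (~x2), (~x1), (~x4).
Count = 3.

3


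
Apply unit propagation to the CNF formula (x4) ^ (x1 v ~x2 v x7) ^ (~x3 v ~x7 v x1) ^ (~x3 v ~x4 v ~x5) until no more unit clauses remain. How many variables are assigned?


Unit propagation repeatedly assigns the literal in any unit clause, then simplifies.
Assignments in order: x4 = T.
No further unit clauses remain.
Total variables assigned = 1.

1


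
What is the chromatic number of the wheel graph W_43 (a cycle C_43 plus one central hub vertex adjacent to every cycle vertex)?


W_43 consists of the cycle C_43 together with a hub vertex adjacent to every cycle vertex.
The cycle C_43 needs 3 colors (odd cycle -> 3).
The hub is adjacent to every cycle vertex, so it must receive a new color distinct from all of them.
Chromatic number = 3 + 1 = 4.

4


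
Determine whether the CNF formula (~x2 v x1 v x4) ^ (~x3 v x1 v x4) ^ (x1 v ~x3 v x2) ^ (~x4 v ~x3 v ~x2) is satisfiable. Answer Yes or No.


Check all 16 possible truth assignments.
Number of satisfying assignments found: 10.
The formula is satisfiable.

Yes


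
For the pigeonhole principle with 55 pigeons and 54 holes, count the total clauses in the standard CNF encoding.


The PHP encoding has two parts:
1) At-least-one-hole clauses: 55 (one per pigeon, each with 54 literals).
2) At-most-one-pigeon-per-hole clauses: 54 holes * C(55,2) = 54 * 1485 = 80190.
Total clauses = 55 + 80190 = 80245.

80245


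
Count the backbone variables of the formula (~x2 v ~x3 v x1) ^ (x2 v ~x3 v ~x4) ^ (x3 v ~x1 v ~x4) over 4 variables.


Find all satisfying assignments: 10 model(s).
Check which variables have the same value in every model.
No variable is fixed across all models.
Backbone size = 0.

0


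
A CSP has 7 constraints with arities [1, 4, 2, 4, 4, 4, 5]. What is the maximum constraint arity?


The arities are: 1, 4, 2, 4, 4, 4, 5.
Scan for the maximum value.
Maximum arity = 5.

5


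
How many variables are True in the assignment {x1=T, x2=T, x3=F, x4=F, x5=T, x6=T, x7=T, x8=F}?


The weight is the number of variables assigned True.
True variables: x1, x2, x5, x6, x7.
Weight = 5.

5


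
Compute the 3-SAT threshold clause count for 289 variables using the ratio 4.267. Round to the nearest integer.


The 3-SAT phase transition occurs at approximately 4.267 clauses per variable.
m = 4.267 * 289 = 1233.163.
Rounded to nearest integer: 1233.

1233


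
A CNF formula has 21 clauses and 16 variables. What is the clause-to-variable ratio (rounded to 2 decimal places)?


Clause-to-variable ratio = clauses / variables.
21 / 16 = 1.31.

1.31


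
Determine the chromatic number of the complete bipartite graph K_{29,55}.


K_{29,55} is bipartite by definition: the two parts are independent sets, with every edge crossing between them.
Color all vertices in one part with color 1 and all vertices in the other part with color 2.
Since the graph has at least one edge, one color does not suffice.
Chromatic number = 2.

2


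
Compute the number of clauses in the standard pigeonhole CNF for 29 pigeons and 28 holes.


The PHP encoding has two parts:
1) At-least-one-hole clauses: 29 (one per pigeon, each with 28 literals).
2) At-most-one-pigeon-per-hole clauses: 28 holes * C(29,2) = 28 * 406 = 11368.
Total clauses = 29 + 11368 = 11397.

11397


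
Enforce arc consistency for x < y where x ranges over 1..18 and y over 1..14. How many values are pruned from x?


For the constraint x < y, x needs a supporting value in y's domain.
x can be at most 13 (one less than y's maximum).
Valid x values from domain: 13 out of 18.
Pruned = 18 - 13 = 5.

5


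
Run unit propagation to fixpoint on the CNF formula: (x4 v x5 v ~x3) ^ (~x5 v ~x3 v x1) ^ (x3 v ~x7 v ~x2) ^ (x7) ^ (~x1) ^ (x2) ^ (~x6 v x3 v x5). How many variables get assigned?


Unit propagation repeatedly assigns the literal in any unit clause, then simplifies.
Assignments in order: x7 = T, x1 = F, x2 = T, x3 = T, x5 = F, x4 = T.
No further unit clauses remain.
Total variables assigned = 6.

6


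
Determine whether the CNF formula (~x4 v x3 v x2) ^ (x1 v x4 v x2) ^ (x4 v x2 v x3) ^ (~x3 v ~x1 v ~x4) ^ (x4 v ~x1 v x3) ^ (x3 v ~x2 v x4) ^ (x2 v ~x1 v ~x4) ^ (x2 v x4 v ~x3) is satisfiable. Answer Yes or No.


Check all 16 possible truth assignments.
Number of satisfying assignments found: 6.
The formula is satisfiable.

Yes


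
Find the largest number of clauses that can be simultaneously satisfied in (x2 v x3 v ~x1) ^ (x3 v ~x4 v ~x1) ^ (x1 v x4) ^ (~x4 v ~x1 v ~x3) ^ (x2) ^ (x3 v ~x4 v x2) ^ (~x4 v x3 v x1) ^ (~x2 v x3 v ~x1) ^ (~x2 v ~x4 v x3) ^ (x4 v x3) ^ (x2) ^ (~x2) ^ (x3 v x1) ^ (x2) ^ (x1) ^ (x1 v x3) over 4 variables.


Enumerate all 16 truth assignments.
For each, count how many of the 16 clauses are satisfied.
The formula is not fully satisfiable, so the maximum is below 16.
Maximum simultaneously satisfiable clauses = 15.

15


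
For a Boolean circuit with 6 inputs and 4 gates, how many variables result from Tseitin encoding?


The Tseitin transformation introduces one auxiliary variable per gate.
Total variables = inputs + gates = 6 + 4 = 10.

10


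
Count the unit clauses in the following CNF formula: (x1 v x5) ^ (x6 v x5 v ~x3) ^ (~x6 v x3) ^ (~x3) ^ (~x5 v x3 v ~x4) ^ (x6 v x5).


A unit clause contains exactly one literal.
Unit clauses found: (~x3).
Count = 1.

1


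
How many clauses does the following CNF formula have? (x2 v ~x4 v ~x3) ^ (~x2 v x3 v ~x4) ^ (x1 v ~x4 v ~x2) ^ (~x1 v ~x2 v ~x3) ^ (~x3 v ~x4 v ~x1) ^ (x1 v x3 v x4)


Each group enclosed in parentheses joined by ^ is one clause.
Counting the conjuncts: 6 clauses.

6


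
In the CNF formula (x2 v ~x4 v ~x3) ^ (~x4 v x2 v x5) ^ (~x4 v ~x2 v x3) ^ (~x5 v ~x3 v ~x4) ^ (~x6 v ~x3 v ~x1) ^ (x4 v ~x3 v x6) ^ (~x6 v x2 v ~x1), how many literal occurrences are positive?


Scan each clause for unnegated literals.
Clause 1: 1 positive; Clause 2: 2 positive; Clause 3: 1 positive; Clause 4: 0 positive; Clause 5: 0 positive; Clause 6: 2 positive; Clause 7: 1 positive.
Total positive literal occurrences = 7.

7


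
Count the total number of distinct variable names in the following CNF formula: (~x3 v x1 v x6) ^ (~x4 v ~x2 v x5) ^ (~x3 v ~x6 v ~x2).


Identify each distinct variable in the formula.
Variables found: x1, x2, x3, x4, x5, x6.
Total distinct variables = 6.

6


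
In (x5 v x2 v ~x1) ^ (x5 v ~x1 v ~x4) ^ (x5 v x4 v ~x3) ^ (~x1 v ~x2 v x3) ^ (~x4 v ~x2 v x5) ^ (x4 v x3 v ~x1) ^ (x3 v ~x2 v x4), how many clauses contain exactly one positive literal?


A definite clause has exactly one positive literal.
Clause 1: 2 positive -> not definite
Clause 2: 1 positive -> definite
Clause 3: 2 positive -> not definite
Clause 4: 1 positive -> definite
Clause 5: 1 positive -> definite
Clause 6: 2 positive -> not definite
Clause 7: 2 positive -> not definite
Definite clause count = 3.

3


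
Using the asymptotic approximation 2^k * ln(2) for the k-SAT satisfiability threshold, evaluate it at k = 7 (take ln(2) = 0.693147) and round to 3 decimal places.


Using the asymptotic formula: threshold ~ 2^k * ln(2).
2^7 = 128.
128 * 0.693147 = 88.723.

88.723


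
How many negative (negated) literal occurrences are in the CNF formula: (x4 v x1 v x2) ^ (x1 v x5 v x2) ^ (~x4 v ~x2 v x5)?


Scan each clause for negated literals.
Clause 1: 0 negative; Clause 2: 0 negative; Clause 3: 2 negative.
Total negative literal occurrences = 2.

2


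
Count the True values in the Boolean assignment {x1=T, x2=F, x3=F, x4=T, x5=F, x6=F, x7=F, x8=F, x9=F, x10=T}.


The weight is the number of variables assigned True.
True variables: x1, x4, x10.
Weight = 3.

3


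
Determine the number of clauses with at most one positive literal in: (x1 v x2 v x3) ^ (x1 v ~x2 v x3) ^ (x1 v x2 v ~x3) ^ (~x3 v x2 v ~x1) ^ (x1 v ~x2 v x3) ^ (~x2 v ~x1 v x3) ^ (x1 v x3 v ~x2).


A Horn clause has at most one positive literal.
Clause 1: 3 positive lit(s) -> not Horn
Clause 2: 2 positive lit(s) -> not Horn
Clause 3: 2 positive lit(s) -> not Horn
Clause 4: 1 positive lit(s) -> Horn
Clause 5: 2 positive lit(s) -> not Horn
Clause 6: 1 positive lit(s) -> Horn
Clause 7: 2 positive lit(s) -> not Horn
Total Horn clauses = 2.

2


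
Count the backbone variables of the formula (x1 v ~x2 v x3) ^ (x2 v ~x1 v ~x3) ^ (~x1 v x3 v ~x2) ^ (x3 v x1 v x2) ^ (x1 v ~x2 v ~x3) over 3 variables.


Find all satisfying assignments: 3 model(s).
Check which variables have the same value in every model.
No variable is fixed across all models.
Backbone size = 0.

0


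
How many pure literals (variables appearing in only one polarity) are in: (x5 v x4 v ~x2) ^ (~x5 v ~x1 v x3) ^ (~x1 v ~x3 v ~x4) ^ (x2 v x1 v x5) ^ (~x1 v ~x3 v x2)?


A pure literal appears in only one polarity across all clauses.
No pure literals found.
Count = 0.

0


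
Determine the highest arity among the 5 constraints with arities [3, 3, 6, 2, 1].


The arities are: 3, 3, 6, 2, 1.
Scan for the maximum value.
Maximum arity = 6.

6


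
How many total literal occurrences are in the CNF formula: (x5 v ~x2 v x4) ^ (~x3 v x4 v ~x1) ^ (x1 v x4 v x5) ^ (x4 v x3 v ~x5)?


Clause lengths: 3, 3, 3, 3.
Sum = 3 + 3 + 3 + 3 = 12.

12


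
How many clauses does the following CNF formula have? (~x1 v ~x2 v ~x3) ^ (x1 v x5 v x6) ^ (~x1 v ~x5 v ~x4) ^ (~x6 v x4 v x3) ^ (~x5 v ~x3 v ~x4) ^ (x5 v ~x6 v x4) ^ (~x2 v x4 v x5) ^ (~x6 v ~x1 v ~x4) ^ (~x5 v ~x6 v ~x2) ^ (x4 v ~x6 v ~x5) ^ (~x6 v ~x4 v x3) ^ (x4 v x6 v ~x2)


Each group enclosed in parentheses joined by ^ is one clause.
Counting the conjuncts: 12 clauses.

12


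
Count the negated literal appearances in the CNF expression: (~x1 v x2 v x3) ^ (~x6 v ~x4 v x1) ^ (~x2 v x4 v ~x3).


Scan each clause for negated literals.
Clause 1: 1 negative; Clause 2: 2 negative; Clause 3: 2 negative.
Total negative literal occurrences = 5.

5


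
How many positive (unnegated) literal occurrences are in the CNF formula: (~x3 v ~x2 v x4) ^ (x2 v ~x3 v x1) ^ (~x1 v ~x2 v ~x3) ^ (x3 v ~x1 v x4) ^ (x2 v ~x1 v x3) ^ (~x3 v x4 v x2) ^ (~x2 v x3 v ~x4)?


Scan each clause for unnegated literals.
Clause 1: 1 positive; Clause 2: 2 positive; Clause 3: 0 positive; Clause 4: 2 positive; Clause 5: 2 positive; Clause 6: 2 positive; Clause 7: 1 positive.
Total positive literal occurrences = 10.

10


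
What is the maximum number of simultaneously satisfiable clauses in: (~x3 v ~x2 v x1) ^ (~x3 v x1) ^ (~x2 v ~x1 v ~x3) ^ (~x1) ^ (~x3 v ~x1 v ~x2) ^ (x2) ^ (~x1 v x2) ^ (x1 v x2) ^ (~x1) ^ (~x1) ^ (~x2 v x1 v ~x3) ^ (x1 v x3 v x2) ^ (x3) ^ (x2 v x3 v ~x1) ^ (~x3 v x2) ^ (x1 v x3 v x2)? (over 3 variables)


Enumerate all 8 truth assignments.
For each, count how many of the 16 clauses are satisfied.
The formula is not fully satisfiable, so the maximum is below 16.
Maximum simultaneously satisfiable clauses = 15.

15


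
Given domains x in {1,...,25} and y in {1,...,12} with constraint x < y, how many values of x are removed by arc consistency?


For the constraint x < y, x needs a supporting value in y's domain.
x can be at most 11 (one less than y's maximum).
Valid x values from domain: 11 out of 25.
Pruned = 25 - 11 = 14.

14


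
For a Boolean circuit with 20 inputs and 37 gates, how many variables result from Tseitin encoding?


The Tseitin transformation introduces one auxiliary variable per gate.
Total variables = inputs + gates = 20 + 37 = 57.

57


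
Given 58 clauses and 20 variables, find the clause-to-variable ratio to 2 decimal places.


Clause-to-variable ratio = clauses / variables.
58 / 20 = 2.9.

2.9


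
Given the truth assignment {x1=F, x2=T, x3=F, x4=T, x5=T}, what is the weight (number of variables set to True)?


The weight is the number of variables assigned True.
True variables: x2, x4, x5.
Weight = 3.

3


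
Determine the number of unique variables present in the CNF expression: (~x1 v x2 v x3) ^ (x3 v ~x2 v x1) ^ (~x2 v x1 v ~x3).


Identify each distinct variable in the formula.
Variables found: x1, x2, x3.
Total distinct variables = 3.

3


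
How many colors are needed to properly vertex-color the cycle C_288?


A cycle on an even number of vertices is bipartite: alternate two colors around the cycle.
Since 288 is even, two colors suffice, and at least two are needed because the graph has edges.
Chromatic number = 2.

2


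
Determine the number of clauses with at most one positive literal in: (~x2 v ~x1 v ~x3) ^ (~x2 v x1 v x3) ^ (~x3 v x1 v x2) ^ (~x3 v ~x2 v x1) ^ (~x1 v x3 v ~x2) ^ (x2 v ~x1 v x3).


A Horn clause has at most one positive literal.
Clause 1: 0 positive lit(s) -> Horn
Clause 2: 2 positive lit(s) -> not Horn
Clause 3: 2 positive lit(s) -> not Horn
Clause 4: 1 positive lit(s) -> Horn
Clause 5: 1 positive lit(s) -> Horn
Clause 6: 2 positive lit(s) -> not Horn
Total Horn clauses = 3.

3


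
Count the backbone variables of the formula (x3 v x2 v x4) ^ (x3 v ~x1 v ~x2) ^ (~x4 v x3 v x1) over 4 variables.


Find all satisfying assignments: 10 model(s).
Check which variables have the same value in every model.
No variable is fixed across all models.
Backbone size = 0.

0


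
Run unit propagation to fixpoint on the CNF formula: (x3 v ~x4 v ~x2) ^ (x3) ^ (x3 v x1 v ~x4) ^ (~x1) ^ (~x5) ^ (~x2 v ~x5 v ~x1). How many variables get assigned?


Unit propagation repeatedly assigns the literal in any unit clause, then simplifies.
Assignments in order: x3 = T, x1 = F, x5 = F.
No further unit clauses remain.
Total variables assigned = 3.

3


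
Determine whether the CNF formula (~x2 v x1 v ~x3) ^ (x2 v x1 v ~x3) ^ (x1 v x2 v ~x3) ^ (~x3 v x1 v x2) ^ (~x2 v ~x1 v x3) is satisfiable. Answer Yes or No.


Check all 8 possible truth assignments.
Number of satisfying assignments found: 5.
The formula is satisfiable.

Yes


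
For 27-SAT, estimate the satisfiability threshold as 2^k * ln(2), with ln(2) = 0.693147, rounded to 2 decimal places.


Using the asymptotic formula: threshold ~ 2^k * ln(2).
2^27 = 134217728.
134217728 * 0.693147 = 93032615.51.

93032615.51


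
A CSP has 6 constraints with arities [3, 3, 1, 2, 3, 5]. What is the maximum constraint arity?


The arities are: 3, 3, 1, 2, 3, 5.
Scan for the maximum value.
Maximum arity = 5.

5


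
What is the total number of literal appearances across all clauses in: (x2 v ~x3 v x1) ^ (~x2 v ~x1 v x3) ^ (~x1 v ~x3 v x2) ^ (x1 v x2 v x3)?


Clause lengths: 3, 3, 3, 3.
Sum = 3 + 3 + 3 + 3 = 12.

12


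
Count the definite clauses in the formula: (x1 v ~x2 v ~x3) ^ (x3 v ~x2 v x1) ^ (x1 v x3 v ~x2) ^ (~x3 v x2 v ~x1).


A definite clause has exactly one positive literal.
Clause 1: 1 positive -> definite
Clause 2: 2 positive -> not definite
Clause 3: 2 positive -> not definite
Clause 4: 1 positive -> definite
Definite clause count = 2.

2


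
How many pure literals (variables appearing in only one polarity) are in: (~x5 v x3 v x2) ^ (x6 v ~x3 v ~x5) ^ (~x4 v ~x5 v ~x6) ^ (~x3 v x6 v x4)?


A pure literal appears in only one polarity across all clauses.
Pure literals: x2 (positive only), x5 (negative only).
Count = 2.

2


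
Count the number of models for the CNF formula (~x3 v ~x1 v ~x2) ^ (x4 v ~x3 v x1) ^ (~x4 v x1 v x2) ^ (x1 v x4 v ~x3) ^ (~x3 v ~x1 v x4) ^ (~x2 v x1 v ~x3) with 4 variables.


Enumerate all 16 truth assignments over 4 variables.
Test each against every clause.
Satisfying assignments found: 8.

8


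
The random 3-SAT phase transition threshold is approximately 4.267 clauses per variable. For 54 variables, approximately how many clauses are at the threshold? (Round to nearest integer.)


The 3-SAT phase transition occurs at approximately 4.267 clauses per variable.
m = 4.267 * 54 = 230.418.
Rounded to nearest integer: 230.

230


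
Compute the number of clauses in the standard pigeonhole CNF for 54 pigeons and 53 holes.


The PHP encoding has two parts:
1) At-least-one-hole clauses: 54 (one per pigeon, each with 53 literals).
2) At-most-one-pigeon-per-hole clauses: 53 holes * C(54,2) = 53 * 1431 = 75843.
Total clauses = 54 + 75843 = 75897.

75897


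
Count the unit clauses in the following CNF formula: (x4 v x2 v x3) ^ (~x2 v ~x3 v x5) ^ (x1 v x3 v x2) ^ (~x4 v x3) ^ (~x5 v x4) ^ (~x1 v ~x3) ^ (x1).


A unit clause contains exactly one literal.
Unit clauses found: (x1).
Count = 1.

1


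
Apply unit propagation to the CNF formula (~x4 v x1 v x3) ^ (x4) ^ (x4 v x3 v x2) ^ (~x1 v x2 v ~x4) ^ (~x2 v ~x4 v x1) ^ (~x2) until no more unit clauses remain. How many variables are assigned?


Unit propagation repeatedly assigns the literal in any unit clause, then simplifies.
Assignments in order: x4 = T, x2 = F, x1 = F, x3 = T.
No further unit clauses remain.
Total variables assigned = 4.

4


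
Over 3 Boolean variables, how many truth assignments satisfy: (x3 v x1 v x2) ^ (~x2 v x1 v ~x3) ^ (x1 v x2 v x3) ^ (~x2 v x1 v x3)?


Enumerate all 8 truth assignments over 3 variables.
Test each against every clause.
Satisfying assignments found: 5.

5


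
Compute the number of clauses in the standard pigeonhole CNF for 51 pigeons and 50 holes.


The PHP encoding has two parts:
1) At-least-one-hole clauses: 51 (one per pigeon, each with 50 literals).
2) At-most-one-pigeon-per-hole clauses: 50 holes * C(51,2) = 50 * 1275 = 63750.
Total clauses = 51 + 63750 = 63801.

63801


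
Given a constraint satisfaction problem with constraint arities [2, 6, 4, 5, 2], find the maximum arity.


The arities are: 2, 6, 4, 5, 2.
Scan for the maximum value.
Maximum arity = 6.

6


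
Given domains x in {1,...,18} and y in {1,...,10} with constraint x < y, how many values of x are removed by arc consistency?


For the constraint x < y, x needs a supporting value in y's domain.
x can be at most 9 (one less than y's maximum).
Valid x values from domain: 9 out of 18.
Pruned = 18 - 9 = 9.

9


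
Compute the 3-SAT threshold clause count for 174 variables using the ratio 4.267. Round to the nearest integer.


The 3-SAT phase transition occurs at approximately 4.267 clauses per variable.
m = 4.267 * 174 = 742.458.
Rounded to nearest integer: 742.

742


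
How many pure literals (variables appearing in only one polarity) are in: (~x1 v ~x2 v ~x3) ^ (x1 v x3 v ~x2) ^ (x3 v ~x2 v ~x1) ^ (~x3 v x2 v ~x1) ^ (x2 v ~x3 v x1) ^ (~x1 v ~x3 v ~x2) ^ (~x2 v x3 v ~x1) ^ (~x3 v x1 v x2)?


A pure literal appears in only one polarity across all clauses.
No pure literals found.
Count = 0.

0


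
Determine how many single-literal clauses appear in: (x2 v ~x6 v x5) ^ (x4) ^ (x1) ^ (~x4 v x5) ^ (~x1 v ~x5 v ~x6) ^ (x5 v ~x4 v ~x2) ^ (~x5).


A unit clause contains exactly one literal.
Unit clauses found: (x4), (x1), (~x5).
Count = 3.

3


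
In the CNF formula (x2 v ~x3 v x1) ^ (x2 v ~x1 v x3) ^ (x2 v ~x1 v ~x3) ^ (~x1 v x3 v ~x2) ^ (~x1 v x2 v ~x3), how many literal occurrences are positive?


Scan each clause for unnegated literals.
Clause 1: 2 positive; Clause 2: 2 positive; Clause 3: 1 positive; Clause 4: 1 positive; Clause 5: 1 positive.
Total positive literal occurrences = 7.

7


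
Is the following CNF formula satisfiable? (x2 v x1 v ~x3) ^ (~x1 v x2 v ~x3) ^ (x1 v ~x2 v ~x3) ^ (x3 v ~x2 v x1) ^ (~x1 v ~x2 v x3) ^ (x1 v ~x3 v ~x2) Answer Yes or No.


Check all 8 possible truth assignments.
Number of satisfying assignments found: 3.
The formula is satisfiable.

Yes


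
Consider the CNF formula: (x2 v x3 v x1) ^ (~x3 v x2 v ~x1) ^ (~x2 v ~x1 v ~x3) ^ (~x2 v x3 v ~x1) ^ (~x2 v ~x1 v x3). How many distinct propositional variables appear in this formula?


Identify each distinct variable in the formula.
Variables found: x1, x2, x3.
Total distinct variables = 3.

3


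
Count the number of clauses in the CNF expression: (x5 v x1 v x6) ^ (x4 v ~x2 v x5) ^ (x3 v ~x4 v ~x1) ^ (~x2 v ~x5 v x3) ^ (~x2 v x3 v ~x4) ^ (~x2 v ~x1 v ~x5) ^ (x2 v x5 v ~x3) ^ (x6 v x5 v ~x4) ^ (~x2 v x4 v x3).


Each group enclosed in parentheses joined by ^ is one clause.
Counting the conjuncts: 9 clauses.

9


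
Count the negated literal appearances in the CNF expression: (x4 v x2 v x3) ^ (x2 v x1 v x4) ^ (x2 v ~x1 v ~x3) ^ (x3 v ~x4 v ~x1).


Scan each clause for negated literals.
Clause 1: 0 negative; Clause 2: 0 negative; Clause 3: 2 negative; Clause 4: 2 negative.
Total negative literal occurrences = 4.

4


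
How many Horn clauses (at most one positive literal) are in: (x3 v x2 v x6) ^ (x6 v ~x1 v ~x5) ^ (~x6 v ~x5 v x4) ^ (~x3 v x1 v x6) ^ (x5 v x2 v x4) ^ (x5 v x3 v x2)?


A Horn clause has at most one positive literal.
Clause 1: 3 positive lit(s) -> not Horn
Clause 2: 1 positive lit(s) -> Horn
Clause 3: 1 positive lit(s) -> Horn
Clause 4: 2 positive lit(s) -> not Horn
Clause 5: 3 positive lit(s) -> not Horn
Clause 6: 3 positive lit(s) -> not Horn
Total Horn clauses = 2.

2


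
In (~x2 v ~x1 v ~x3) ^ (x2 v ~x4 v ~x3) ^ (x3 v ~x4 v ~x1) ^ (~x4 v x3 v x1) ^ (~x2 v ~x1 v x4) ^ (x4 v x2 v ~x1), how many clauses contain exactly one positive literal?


A definite clause has exactly one positive literal.
Clause 1: 0 positive -> not definite
Clause 2: 1 positive -> definite
Clause 3: 1 positive -> definite
Clause 4: 2 positive -> not definite
Clause 5: 1 positive -> definite
Clause 6: 2 positive -> not definite
Definite clause count = 3.

3


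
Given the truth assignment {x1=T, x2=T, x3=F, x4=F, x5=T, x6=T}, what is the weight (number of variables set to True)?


The weight is the number of variables assigned True.
True variables: x1, x2, x5, x6.
Weight = 4.

4


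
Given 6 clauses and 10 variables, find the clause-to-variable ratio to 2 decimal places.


Clause-to-variable ratio = clauses / variables.
6 / 10 = 0.6.

0.6


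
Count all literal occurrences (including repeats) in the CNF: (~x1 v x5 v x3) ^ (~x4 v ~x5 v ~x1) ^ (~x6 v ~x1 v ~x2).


Clause lengths: 3, 3, 3.
Sum = 3 + 3 + 3 = 9.

9


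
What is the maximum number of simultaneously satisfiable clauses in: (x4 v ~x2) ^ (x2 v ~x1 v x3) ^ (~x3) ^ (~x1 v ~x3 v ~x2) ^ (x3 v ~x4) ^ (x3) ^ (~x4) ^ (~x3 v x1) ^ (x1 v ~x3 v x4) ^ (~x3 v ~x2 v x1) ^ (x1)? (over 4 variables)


Enumerate all 16 truth assignments.
For each, count how many of the 11 clauses are satisfied.
The formula is not fully satisfiable, so the maximum is below 11.
Maximum simultaneously satisfiable clauses = 10.

10


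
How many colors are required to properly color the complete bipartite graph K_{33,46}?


K_{33,46} is bipartite by definition: the two parts are independent sets, with every edge crossing between them.
Color all vertices in one part with color 1 and all vertices in the other part with color 2.
Since the graph has at least one edge, one color does not suffice.
Chromatic number = 2.

2


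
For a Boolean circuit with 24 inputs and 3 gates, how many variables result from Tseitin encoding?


The Tseitin transformation introduces one auxiliary variable per gate.
Total variables = inputs + gates = 24 + 3 = 27.

27


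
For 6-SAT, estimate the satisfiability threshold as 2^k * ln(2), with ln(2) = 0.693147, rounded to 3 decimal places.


Using the asymptotic formula: threshold ~ 2^k * ln(2).
2^6 = 64.
64 * 0.693147 = 44.361.

44.361


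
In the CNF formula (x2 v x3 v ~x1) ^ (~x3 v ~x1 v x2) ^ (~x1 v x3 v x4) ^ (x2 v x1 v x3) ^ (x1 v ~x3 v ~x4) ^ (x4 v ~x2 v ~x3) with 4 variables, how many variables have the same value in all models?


Find all satisfying assignments: 5 model(s).
Check which variables have the same value in every model.
No variable is fixed across all models.
Backbone size = 0.

0


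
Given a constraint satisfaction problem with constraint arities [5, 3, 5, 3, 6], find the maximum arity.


The arities are: 5, 3, 5, 3, 6.
Scan for the maximum value.
Maximum arity = 6.

6


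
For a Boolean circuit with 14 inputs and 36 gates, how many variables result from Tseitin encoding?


The Tseitin transformation introduces one auxiliary variable per gate.
Total variables = inputs + gates = 14 + 36 = 50.

50


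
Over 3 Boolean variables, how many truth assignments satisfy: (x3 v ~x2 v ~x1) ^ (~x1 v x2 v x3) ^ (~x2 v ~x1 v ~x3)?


Enumerate all 8 truth assignments over 3 variables.
Test each against every clause.
Satisfying assignments found: 5.

5


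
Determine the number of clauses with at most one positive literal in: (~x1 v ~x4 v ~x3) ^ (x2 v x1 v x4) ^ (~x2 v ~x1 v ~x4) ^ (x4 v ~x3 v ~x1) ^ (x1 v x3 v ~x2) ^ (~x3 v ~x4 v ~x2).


A Horn clause has at most one positive literal.
Clause 1: 0 positive lit(s) -> Horn
Clause 2: 3 positive lit(s) -> not Horn
Clause 3: 0 positive lit(s) -> Horn
Clause 4: 1 positive lit(s) -> Horn
Clause 5: 2 positive lit(s) -> not Horn
Clause 6: 0 positive lit(s) -> Horn
Total Horn clauses = 4.

4


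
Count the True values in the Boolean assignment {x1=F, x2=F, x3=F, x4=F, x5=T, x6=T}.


The weight is the number of variables assigned True.
True variables: x5, x6.
Weight = 2.

2


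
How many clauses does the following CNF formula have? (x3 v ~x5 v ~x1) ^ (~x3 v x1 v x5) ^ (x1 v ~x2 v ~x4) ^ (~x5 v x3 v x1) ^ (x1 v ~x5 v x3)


Each group enclosed in parentheses joined by ^ is one clause.
Counting the conjuncts: 5 clauses.

5


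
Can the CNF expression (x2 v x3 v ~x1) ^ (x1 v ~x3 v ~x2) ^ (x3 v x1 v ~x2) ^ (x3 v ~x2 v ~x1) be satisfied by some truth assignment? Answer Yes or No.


Check all 8 possible truth assignments.
Number of satisfying assignments found: 4.
The formula is satisfiable.

Yes


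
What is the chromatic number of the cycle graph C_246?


A cycle on an even number of vertices is bipartite: alternate two colors around the cycle.
Since 246 is even, two colors suffice, and at least two are needed because the graph has edges.
Chromatic number = 2.

2


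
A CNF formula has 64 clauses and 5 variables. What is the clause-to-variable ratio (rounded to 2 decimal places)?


Clause-to-variable ratio = clauses / variables.
64 / 5 = 12.8.

12.8


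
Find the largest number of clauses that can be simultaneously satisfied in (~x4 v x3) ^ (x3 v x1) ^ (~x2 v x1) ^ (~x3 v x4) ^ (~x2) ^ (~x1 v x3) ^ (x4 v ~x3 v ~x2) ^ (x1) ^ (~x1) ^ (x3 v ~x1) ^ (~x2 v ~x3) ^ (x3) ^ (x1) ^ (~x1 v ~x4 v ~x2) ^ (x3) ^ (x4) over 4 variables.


Enumerate all 16 truth assignments.
For each, count how many of the 16 clauses are satisfied.
The formula is not fully satisfiable, so the maximum is below 16.
Maximum simultaneously satisfiable clauses = 15.

15


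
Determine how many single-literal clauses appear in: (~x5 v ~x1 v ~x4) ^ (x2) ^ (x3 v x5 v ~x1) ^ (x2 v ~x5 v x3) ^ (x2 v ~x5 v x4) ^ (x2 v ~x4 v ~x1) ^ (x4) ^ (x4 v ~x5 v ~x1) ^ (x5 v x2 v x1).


A unit clause contains exactly one literal.
Unit clauses found: (x2), (x4).
Count = 2.

2


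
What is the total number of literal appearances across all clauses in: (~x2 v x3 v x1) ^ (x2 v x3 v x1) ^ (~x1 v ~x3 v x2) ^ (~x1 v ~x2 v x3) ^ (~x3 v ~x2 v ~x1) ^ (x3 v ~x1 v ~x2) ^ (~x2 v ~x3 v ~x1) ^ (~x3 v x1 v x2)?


Clause lengths: 3, 3, 3, 3, 3, 3, 3, 3.
Sum = 3 + 3 + 3 + 3 + 3 + 3 + 3 + 3 = 24.

24


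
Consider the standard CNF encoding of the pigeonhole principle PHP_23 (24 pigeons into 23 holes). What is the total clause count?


The PHP encoding has two parts:
1) At-least-one-hole clauses: 24 (one per pigeon, each with 23 literals).
2) At-most-one-pigeon-per-hole clauses: 23 holes * C(24,2) = 23 * 276 = 6348.
Total clauses = 24 + 6348 = 6372.

6372


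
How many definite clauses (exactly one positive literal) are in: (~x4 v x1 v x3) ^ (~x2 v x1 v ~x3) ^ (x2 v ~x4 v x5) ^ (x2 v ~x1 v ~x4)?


A definite clause has exactly one positive literal.
Clause 1: 2 positive -> not definite
Clause 2: 1 positive -> definite
Clause 3: 2 positive -> not definite
Clause 4: 1 positive -> definite
Definite clause count = 2.

2


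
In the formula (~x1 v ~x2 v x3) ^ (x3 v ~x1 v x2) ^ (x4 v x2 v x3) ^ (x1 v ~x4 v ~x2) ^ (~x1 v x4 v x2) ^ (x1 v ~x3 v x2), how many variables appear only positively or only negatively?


A pure literal appears in only one polarity across all clauses.
No pure literals found.
Count = 0.

0


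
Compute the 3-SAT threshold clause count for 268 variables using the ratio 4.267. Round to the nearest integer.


The 3-SAT phase transition occurs at approximately 4.267 clauses per variable.
m = 4.267 * 268 = 1143.556.
Rounded to nearest integer: 1144.

1144


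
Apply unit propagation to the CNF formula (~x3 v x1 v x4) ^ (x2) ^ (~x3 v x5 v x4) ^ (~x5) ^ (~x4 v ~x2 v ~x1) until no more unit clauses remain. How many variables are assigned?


Unit propagation repeatedly assigns the literal in any unit clause, then simplifies.
Assignments in order: x2 = T, x5 = F.
No further unit clauses remain.
Total variables assigned = 2.

2


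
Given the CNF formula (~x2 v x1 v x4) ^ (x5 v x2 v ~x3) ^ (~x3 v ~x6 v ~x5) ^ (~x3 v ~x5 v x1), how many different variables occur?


Identify each distinct variable in the formula.
Variables found: x1, x2, x3, x4, x5, x6.
Total distinct variables = 6.

6


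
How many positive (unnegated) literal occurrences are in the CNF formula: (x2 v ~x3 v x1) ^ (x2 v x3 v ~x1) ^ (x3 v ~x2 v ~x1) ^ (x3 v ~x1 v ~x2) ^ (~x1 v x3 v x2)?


Scan each clause for unnegated literals.
Clause 1: 2 positive; Clause 2: 2 positive; Clause 3: 1 positive; Clause 4: 1 positive; Clause 5: 2 positive.
Total positive literal occurrences = 8.

8


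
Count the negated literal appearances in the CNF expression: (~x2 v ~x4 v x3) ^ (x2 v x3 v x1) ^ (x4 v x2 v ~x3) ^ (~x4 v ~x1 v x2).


Scan each clause for negated literals.
Clause 1: 2 negative; Clause 2: 0 negative; Clause 3: 1 negative; Clause 4: 2 negative.
Total negative literal occurrences = 5.

5


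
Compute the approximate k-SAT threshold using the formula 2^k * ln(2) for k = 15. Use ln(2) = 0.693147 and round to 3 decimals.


Using the asymptotic formula: threshold ~ 2^k * ln(2).
2^15 = 32768.
32768 * 0.693147 = 22713.041.

22713.041


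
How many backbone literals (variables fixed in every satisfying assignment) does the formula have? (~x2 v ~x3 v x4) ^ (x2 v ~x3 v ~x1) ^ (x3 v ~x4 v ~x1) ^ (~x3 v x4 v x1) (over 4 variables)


Find all satisfying assignments: 9 model(s).
Check which variables have the same value in every model.
No variable is fixed across all models.
Backbone size = 0.

0


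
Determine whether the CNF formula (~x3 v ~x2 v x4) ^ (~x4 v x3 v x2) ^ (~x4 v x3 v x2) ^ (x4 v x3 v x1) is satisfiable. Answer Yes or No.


Check all 16 possible truth assignments.
Number of satisfying assignments found: 10.
The formula is satisfiable.

Yes


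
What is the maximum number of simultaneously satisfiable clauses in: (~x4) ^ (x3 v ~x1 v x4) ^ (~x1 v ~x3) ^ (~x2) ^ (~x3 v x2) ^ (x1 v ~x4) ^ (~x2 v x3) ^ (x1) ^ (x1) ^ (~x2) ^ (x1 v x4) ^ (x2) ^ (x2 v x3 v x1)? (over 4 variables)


Enumerate all 16 truth assignments.
For each, count how many of the 13 clauses are satisfied.
The formula is not fully satisfiable, so the maximum is below 13.
Maximum simultaneously satisfiable clauses = 11.

11


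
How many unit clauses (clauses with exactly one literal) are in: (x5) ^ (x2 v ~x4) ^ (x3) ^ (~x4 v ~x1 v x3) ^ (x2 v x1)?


A unit clause contains exactly one literal.
Unit clauses found: (x5), (x3).
Count = 2.

2


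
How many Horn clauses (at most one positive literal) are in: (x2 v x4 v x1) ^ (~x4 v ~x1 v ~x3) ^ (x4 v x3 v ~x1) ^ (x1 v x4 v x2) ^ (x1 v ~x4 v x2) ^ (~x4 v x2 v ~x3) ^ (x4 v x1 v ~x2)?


A Horn clause has at most one positive literal.
Clause 1: 3 positive lit(s) -> not Horn
Clause 2: 0 positive lit(s) -> Horn
Clause 3: 2 positive lit(s) -> not Horn
Clause 4: 3 positive lit(s) -> not Horn
Clause 5: 2 positive lit(s) -> not Horn
Clause 6: 1 positive lit(s) -> Horn
Clause 7: 2 positive lit(s) -> not Horn
Total Horn clauses = 2.

2


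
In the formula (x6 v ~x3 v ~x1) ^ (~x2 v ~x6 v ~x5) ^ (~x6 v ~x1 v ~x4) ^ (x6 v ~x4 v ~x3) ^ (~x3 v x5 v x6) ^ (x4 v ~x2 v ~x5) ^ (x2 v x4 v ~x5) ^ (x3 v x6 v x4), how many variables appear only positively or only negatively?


A pure literal appears in only one polarity across all clauses.
Pure literals: x1 (negative only).
Count = 1.

1


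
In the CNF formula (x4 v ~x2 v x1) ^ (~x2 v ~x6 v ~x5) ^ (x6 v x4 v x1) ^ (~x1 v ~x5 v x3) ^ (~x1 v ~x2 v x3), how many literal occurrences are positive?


Scan each clause for unnegated literals.
Clause 1: 2 positive; Clause 2: 0 positive; Clause 3: 3 positive; Clause 4: 1 positive; Clause 5: 1 positive.
Total positive literal occurrences = 7.

7


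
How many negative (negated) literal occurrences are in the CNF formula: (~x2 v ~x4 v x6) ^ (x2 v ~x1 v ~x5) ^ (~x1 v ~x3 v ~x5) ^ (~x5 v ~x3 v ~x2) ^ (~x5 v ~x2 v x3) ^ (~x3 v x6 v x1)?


Scan each clause for negated literals.
Clause 1: 2 negative; Clause 2: 2 negative; Clause 3: 3 negative; Clause 4: 3 negative; Clause 5: 2 negative; Clause 6: 1 negative.
Total negative literal occurrences = 13.

13


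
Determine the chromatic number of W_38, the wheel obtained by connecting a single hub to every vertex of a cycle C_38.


W_38 consists of the cycle C_38 together with a hub vertex adjacent to every cycle vertex.
The cycle C_38 needs 2 colors (even cycle -> 2).
The hub is adjacent to every cycle vertex, so it must receive a new color distinct from all of them.
Chromatic number = 2 + 1 = 3.

3


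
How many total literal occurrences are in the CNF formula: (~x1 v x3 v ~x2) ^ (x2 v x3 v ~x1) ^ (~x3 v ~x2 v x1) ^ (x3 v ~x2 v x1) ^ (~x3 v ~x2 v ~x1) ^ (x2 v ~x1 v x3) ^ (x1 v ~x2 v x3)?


Clause lengths: 3, 3, 3, 3, 3, 3, 3.
Sum = 3 + 3 + 3 + 3 + 3 + 3 + 3 = 21.

21


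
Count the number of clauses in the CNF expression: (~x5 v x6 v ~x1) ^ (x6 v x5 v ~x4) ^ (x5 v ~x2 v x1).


Each group enclosed in parentheses joined by ^ is one clause.
Counting the conjuncts: 3 clauses.

3


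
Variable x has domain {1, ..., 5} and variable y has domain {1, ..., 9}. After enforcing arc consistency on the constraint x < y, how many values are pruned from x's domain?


For the constraint x < y, x needs a supporting value in y's domain.
x can be at most 8 (one less than y's maximum).
Valid x values from domain: 5 out of 5.
Pruned = 5 - 5 = 0.

0


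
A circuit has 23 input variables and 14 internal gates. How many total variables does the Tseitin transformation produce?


The Tseitin transformation introduces one auxiliary variable per gate.
Total variables = inputs + gates = 23 + 14 = 37.

37


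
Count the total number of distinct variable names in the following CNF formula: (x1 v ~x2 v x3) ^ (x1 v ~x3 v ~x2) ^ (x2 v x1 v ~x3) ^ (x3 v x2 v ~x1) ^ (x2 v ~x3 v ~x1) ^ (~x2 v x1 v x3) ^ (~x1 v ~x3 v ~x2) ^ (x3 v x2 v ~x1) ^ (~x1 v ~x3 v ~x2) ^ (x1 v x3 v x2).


Identify each distinct variable in the formula.
Variables found: x1, x2, x3.
Total distinct variables = 3.

3


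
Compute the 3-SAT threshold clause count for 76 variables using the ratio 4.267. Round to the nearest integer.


The 3-SAT phase transition occurs at approximately 4.267 clauses per variable.
m = 4.267 * 76 = 324.292.
Rounded to nearest integer: 324.

324
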